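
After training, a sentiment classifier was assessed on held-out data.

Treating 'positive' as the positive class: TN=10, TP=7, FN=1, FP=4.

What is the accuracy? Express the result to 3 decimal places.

0.773

Accuracy = (TP+TN)/N = (7+10)/22 = 0.773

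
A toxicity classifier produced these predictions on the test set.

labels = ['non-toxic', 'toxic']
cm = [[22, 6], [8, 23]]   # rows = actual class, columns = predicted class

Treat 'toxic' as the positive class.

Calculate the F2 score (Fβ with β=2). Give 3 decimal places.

Fβ = (1+β²)·TP / ((1+β²)·TP + β²·FN + FP), with β²=4
= 5·23 / (5·23 + 4·8 + 6) = 0.752

0.752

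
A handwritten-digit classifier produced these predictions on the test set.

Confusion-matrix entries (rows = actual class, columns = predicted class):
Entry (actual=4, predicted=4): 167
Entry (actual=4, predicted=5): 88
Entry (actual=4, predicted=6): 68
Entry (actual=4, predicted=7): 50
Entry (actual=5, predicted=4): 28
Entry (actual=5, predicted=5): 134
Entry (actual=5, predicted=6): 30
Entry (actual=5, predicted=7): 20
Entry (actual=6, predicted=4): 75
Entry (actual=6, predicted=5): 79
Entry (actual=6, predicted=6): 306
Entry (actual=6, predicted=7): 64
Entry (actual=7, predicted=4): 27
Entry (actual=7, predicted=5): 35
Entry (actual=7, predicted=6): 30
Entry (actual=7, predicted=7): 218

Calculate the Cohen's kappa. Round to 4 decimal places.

0.4362

Observed agreement pₒ = trace/N = 825/1419 = 0.58140
Expected agreement pₑ = Σ (rowᵢ·colᵢ)/N² = (373·297 + 212·336 + 524·434 + 310·352)/1419² = 0.25753
κ = (pₒ − pₑ)/(1 − pₑ) = (0.58140 − 0.25753)/(1 − 0.25753) = 0.4362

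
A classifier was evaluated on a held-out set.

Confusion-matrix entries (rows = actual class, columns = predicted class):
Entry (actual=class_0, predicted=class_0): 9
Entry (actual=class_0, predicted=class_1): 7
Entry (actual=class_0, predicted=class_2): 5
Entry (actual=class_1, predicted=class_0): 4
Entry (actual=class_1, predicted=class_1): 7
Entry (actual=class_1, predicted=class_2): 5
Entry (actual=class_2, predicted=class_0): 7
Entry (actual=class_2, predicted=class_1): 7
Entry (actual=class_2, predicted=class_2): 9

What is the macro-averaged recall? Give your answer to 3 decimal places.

0.419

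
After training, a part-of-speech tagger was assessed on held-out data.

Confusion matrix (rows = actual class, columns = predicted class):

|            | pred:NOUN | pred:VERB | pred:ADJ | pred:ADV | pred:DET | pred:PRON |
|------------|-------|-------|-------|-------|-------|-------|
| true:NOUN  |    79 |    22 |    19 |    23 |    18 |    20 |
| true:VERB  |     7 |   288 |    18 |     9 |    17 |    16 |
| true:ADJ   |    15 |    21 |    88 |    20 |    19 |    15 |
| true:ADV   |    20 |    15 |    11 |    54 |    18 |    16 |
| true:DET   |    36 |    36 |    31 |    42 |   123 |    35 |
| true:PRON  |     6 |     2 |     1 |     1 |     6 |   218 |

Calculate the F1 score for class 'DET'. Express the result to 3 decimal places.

0.488

One-vs-rest for 'DET': TP = diagonal; FP = other classes predicted 'DET'; FN = 'DET' predicted as other.
F1 score = 2·TP/(2·TP+FP+FN).
DET: TP=123, FP=18+17+19+18+6=78, FN=36+36+31+42+35=180 → 246/504 = 0.4881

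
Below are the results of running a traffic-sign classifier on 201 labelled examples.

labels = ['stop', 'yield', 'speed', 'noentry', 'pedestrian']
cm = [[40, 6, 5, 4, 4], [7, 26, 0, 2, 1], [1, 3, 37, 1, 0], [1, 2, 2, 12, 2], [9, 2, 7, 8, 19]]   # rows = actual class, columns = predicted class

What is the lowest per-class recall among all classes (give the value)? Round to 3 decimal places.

0.422

Per-class recall (TP/(TP+FN)):
  stop: TP=40, FN=6+5+4+4=19 → 40/59 = 0.6780
  yield: TP=26, FN=7+0+2+1=10 → 26/36 = 0.7222
  speed: TP=37, FN=1+3+1+0=5 → 37/42 = 0.8810
  noentry: TP=12, FN=1+2+2+2=7 → 12/19 = 0.6316
  pedestrian: TP=19, FN=9+2+7+8=26 → 19/45 = 0.4222
Lowest is class 'pedestrian' with recall = 0.422.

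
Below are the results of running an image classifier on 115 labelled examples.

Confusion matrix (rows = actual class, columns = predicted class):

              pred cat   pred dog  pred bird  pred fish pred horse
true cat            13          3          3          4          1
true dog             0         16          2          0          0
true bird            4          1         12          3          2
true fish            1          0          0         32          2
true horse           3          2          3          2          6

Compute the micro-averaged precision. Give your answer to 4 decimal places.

Micro-averaging pools counts across classes: ΣTP=79, ΣFP=36, ΣFN=36.
Micro-precision = TP/(TP+FP) on pooled counts = 0.6870 (equals overall accuracy in single-label multiclass).

0.6870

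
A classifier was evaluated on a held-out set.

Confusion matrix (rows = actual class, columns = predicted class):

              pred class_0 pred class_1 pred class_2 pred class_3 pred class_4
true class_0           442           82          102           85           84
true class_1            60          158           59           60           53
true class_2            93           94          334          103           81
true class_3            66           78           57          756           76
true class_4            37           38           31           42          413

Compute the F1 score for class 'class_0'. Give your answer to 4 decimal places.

0.5921

Treat 'class_0' as positive and all other classes as negative.
F1 score = 2·TP/(2·TP+FP+FN).
class_0: TP=442, FP=60+93+66+37=256, FN=82+102+85+84=353 → 884/1493 = 0.59210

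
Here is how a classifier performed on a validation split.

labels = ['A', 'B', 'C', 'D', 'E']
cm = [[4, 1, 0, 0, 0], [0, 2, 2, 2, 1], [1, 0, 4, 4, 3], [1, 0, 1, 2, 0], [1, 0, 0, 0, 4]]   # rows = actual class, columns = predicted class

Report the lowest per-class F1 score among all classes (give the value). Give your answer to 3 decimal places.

0.333

Per-class F1 score (2·TP/(2·TP+FP+FN)):
  A: TP=4, FP=0+1+1+1=3, FN=1+0+0+0=1 → 8/12 = 0.6667
  B: TP=2, FP=1+0+0+0=1, FN=0+2+2+1=5 → 4/10 = 0.4000
  C: TP=4, FP=0+2+1+0=3, FN=1+0+4+3=8 → 8/19 = 0.4211
  D: TP=2, FP=0+2+4+0=6, FN=1+0+1+0=2 → 4/12 = 0.3333
  E: TP=4, FP=0+1+3+0=4, FN=1+0+0+0=1 → 8/13 = 0.6154
Lowest is class 'D' with F1 score = 0.333.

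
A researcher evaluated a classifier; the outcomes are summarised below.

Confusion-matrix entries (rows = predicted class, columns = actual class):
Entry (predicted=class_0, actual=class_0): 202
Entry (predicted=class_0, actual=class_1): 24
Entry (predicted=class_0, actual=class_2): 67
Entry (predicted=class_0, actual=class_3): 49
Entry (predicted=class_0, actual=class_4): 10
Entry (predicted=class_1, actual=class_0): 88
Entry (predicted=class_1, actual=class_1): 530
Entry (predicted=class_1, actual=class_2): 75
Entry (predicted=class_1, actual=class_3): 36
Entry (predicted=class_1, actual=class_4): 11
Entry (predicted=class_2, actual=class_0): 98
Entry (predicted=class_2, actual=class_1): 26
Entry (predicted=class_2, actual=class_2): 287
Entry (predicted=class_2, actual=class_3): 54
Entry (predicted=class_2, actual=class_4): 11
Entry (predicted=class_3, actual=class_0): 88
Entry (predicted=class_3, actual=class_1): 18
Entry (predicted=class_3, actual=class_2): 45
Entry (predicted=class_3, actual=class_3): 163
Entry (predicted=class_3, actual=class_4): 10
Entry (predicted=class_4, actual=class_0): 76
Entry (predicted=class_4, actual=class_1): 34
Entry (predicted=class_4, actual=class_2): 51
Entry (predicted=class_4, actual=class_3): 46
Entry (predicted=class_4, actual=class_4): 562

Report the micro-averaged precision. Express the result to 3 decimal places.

Micro-averaging pools counts across classes: ΣTP=1744, ΣFP=917, ΣFN=917.
Micro-precision = TP/(TP+FP) on pooled counts = 0.655 (equals overall accuracy in single-label multiclass).

0.655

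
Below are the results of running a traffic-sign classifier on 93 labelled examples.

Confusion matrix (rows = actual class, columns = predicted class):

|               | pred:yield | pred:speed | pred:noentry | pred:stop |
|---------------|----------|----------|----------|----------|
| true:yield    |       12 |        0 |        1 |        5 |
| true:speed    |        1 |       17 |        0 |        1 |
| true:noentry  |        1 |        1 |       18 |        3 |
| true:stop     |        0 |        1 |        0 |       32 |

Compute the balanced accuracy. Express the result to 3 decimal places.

Balanced accuracy = mean of per-class recall.
  yield: recall = 12/18 = 0.6667
  speed: recall = 17/19 = 0.8947
  noentry: recall = 18/23 = 0.7826
  stop: recall = 32/33 = 0.9697
Mean = (0.6667 + 0.8947 + 0.7826 + 0.9697) / 4 = 0.828

0.828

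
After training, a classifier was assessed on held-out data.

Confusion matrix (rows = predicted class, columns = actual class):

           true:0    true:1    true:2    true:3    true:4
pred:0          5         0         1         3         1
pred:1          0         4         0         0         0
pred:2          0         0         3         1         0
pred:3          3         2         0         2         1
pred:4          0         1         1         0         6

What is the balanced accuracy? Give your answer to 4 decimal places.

0.5760

Balanced accuracy = mean of per-class recall.
  0: recall = 5/8 = 0.62500
  1: recall = 4/7 = 0.57143
  2: recall = 3/5 = 0.60000
  3: recall = 2/6 = 0.33333
  4: recall = 6/8 = 0.75000
Mean = (0.62500 + 0.57143 + 0.60000 + 0.33333 + 0.75000) / 5 = 0.5760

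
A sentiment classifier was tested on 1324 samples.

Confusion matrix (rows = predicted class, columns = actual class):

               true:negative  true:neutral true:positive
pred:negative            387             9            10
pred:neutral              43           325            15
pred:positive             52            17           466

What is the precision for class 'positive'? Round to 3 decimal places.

0.871

One-vs-rest for 'positive': TP = diagonal; FP = other classes predicted 'positive'; FN = 'positive' predicted as other.
precision = TP/(TP+FP).
positive: TP=466, FP=52+17=69 → 466/535 = 0.8710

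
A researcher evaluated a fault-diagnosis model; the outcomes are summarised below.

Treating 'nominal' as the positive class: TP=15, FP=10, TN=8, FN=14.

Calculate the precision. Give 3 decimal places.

0.600

Precision = TP/(TP+FP) = 15/(15+10) = 15/25 = 0.600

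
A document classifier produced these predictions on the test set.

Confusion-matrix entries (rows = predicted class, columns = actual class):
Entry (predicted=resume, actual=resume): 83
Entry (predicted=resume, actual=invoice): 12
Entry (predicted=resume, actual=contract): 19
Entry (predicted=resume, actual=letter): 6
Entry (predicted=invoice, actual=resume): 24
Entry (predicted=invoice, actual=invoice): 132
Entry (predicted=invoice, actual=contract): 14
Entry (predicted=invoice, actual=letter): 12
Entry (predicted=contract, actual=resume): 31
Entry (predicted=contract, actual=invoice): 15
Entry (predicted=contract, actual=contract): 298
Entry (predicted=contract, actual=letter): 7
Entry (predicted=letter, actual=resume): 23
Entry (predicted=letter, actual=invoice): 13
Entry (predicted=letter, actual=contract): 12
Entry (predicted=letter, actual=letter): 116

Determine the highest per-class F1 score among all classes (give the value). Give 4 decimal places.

Per-class F1 score (2·TP/(2·TP+FP+FN)):
  resume: TP=83, FP=12+19+6=37, FN=24+31+23=78 → 166/281 = 0.59075
  invoice: TP=132, FP=24+14+12=50, FN=12+15+13=40 → 264/354 = 0.74576
  contract: TP=298, FP=31+15+7=53, FN=19+14+12=45 → 596/694 = 0.85879
  letter: TP=116, FP=23+13+12=48, FN=6+12+7=25 → 232/305 = 0.76066
Highest is class 'contract' with F1 score = 0.8588.

0.8588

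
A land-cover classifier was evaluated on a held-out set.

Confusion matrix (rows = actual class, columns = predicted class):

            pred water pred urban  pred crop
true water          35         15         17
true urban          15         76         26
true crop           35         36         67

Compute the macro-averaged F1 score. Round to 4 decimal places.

Per-class F1 score (2·TP/(2·TP+FP+FN)):
  water: TP=35, FP=15+35=50, FN=15+17=32 → 70/152 = 0.46053
  urban: TP=76, FP=15+36=51, FN=15+26=41 → 152/244 = 0.62295
  crop: TP=67, FP=17+26=43, FN=35+36=71 → 134/248 = 0.54032
Macro-F1 score = mean = (0.46053 + 0.62295 + 0.54032) / 3 = 0.5413

0.5413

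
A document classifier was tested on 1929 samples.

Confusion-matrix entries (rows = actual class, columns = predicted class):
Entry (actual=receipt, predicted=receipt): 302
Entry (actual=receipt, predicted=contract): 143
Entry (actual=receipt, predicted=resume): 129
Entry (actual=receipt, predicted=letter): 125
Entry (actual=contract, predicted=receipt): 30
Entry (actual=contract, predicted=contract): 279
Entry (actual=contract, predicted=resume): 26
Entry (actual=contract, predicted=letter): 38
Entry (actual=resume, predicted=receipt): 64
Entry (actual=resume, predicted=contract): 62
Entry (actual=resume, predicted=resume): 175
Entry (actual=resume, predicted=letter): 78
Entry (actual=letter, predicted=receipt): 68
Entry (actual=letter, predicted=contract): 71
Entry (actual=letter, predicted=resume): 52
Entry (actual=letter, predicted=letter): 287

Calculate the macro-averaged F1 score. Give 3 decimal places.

0.538

Per-class F1 score (2·TP/(2·TP+FP+FN)):
  receipt: TP=302, FP=30+64+68=162, FN=143+129+125=397 → 604/1163 = 0.5193
  contract: TP=279, FP=143+62+71=276, FN=30+26+38=94 → 558/928 = 0.6013
  resume: TP=175, FP=129+26+52=207, FN=64+62+78=204 → 350/761 = 0.4599
  letter: TP=287, FP=125+38+78=241, FN=68+71+52=191 → 574/1006 = 0.5706
Macro-F1 score = mean = (0.5193 + 0.6013 + 0.4599 + 0.5706) / 4 = 0.538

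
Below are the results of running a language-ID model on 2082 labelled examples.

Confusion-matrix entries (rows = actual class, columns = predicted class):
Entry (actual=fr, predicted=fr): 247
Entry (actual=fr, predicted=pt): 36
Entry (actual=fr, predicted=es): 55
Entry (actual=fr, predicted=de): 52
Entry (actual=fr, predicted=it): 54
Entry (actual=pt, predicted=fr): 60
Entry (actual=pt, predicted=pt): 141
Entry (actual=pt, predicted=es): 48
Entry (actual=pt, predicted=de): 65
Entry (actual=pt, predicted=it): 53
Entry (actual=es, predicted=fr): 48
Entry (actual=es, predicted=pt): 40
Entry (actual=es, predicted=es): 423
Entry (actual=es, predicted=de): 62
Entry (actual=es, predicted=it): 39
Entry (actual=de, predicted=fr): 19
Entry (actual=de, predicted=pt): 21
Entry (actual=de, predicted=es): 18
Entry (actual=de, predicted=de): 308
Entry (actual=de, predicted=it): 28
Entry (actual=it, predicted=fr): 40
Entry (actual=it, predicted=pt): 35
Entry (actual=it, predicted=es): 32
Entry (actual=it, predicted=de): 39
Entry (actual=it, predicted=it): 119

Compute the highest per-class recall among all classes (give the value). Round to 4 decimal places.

Per-class recall (TP/(TP+FN)):
  fr: TP=247, FN=36+55+52+54=197 → 247/444 = 0.55631
  pt: TP=141, FN=60+48+65+53=226 → 141/367 = 0.38420
  es: TP=423, FN=48+40+62+39=189 → 423/612 = 0.69118
  de: TP=308, FN=19+21+18+28=86 → 308/394 = 0.78173
  it: TP=119, FN=40+35+32+39=146 → 119/265 = 0.44906
Highest is class 'de' with recall = 0.7817.

0.7817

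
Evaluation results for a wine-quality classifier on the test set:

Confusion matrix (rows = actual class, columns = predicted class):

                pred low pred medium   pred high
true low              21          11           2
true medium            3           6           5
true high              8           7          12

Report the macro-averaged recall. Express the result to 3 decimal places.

0.497

Per-class recall (TP/(TP+FN)):
  low: TP=21, FN=11+2=13 → 21/34 = 0.6176
  medium: TP=6, FN=3+5=8 → 6/14 = 0.4286
  high: TP=12, FN=8+7=15 → 12/27 = 0.4444
Macro-recall = mean = (0.6176 + 0.4286 + 0.4444) / 3 = 0.497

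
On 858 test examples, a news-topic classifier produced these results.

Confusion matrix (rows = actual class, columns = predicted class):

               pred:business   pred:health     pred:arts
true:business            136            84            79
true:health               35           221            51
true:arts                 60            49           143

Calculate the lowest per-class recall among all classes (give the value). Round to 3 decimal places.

0.455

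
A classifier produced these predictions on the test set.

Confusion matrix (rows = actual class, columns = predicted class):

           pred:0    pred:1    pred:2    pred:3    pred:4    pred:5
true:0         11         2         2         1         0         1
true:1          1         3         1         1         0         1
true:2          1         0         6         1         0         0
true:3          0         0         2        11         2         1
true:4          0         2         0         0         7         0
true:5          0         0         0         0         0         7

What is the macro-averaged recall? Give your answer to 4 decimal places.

0.7152

Per-class recall (TP/(TP+FN)):
  0: TP=11, FN=2+2+1+0+1=6 → 11/17 = 0.64706
  1: TP=3, FN=1+1+1+0+1=4 → 3/7 = 0.42857
  2: TP=6, FN=1+0+1+0+0=2 → 6/8 = 0.75000
  3: TP=11, FN=0+0+2+2+1=5 → 11/16 = 0.68750
  4: TP=7, FN=0+2+0+0+0=2 → 7/9 = 0.77778
  5: TP=7, FN=0+0+0+0+0=0 → 7/7 = 1.00000
Macro-recall = mean = (0.64706 + 0.42857 + 0.75000 + 0.68750 + 0.77778 + 1.00000) / 6 = 0.7152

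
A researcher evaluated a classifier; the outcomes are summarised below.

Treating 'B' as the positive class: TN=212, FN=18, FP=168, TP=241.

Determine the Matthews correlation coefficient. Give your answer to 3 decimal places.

0.500

MCC = (TP·TN − FP·FN) / √((TP+FP)(TP+FN)(TN+FP)(TN+FN))
Numerator = 241·212 − 168·18 = 48068
Denominator = √(409·259·380·230) = √9258369400 = 96220.4209
MCC = 48068 / 96220.4209 = 0.500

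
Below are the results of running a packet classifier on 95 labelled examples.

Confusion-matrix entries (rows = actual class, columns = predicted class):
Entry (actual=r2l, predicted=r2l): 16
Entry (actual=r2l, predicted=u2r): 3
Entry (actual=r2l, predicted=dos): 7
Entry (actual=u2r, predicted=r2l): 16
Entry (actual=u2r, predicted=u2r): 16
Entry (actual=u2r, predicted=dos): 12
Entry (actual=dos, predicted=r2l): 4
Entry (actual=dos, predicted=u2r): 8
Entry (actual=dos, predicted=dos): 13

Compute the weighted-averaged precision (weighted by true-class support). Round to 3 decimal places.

0.503

Per-class precision (TP/(TP+FP)):
  r2l: TP=16, FP=16+4=20 → 16/36 = 0.4444
  u2r: TP=16, FP=3+8=11 → 16/27 = 0.5926
  dos: TP=13, FP=7+12=19 → 13/32 = 0.4063
Weighted-precision = Σ (supportᵢ/N)·precisionᵢ with N=95: (26/95)·0.4444 + (44/95)·0.5926 + (25/95)·0.4063 = 0.503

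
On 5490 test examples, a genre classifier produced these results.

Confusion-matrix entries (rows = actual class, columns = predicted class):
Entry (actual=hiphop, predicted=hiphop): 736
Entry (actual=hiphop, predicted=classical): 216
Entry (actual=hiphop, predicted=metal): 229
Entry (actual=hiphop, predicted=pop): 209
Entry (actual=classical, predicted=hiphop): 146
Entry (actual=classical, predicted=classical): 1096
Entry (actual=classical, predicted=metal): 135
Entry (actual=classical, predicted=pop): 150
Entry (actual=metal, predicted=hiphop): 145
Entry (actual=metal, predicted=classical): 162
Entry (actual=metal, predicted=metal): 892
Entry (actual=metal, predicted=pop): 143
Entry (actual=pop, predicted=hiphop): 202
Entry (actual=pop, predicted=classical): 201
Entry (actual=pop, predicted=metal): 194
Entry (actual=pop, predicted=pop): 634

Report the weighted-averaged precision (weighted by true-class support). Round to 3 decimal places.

Per-class precision (TP/(TP+FP)):
  hiphop: TP=736, FP=146+145+202=493 → 736/1229 = 0.5989
  classical: TP=1096, FP=216+162+201=579 → 1096/1675 = 0.6543
  metal: TP=892, FP=229+135+194=558 → 892/1450 = 0.6152
  pop: TP=634, FP=209+150+143=502 → 634/1136 = 0.5581
Weighted-precision = Σ (supportᵢ/N)·precisionᵢ with N=5490: (1390/5490)·0.5989 + (1527/5490)·0.6543 + (1342/5490)·0.6152 + (1231/5490)·0.5581 = 0.609

0.609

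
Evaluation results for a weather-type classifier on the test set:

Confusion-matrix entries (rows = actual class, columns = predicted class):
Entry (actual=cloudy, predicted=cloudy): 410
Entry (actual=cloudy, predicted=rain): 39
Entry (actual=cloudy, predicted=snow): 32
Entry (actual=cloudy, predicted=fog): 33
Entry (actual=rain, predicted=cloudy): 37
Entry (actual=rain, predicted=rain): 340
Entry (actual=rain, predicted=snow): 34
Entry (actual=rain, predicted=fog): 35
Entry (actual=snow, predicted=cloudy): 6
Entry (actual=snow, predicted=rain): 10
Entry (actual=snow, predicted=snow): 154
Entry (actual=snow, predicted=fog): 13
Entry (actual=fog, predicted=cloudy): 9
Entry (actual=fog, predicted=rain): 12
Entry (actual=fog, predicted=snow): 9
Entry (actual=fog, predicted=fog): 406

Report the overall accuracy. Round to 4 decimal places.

Accuracy = trace / total = (410+340+154+406=1310) / 1579 = 1310/1579 = 0.8296

0.8296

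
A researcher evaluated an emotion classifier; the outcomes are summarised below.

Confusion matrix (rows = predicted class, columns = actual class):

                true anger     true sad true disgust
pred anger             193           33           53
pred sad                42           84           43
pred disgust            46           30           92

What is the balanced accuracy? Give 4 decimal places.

0.5825

Balanced accuracy = mean of per-class recall.
  anger: recall = 193/281 = 0.68683
  sad: recall = 84/147 = 0.57143
  disgust: recall = 92/188 = 0.48936
Mean = (0.68683 + 0.57143 + 0.48936) / 3 = 0.5825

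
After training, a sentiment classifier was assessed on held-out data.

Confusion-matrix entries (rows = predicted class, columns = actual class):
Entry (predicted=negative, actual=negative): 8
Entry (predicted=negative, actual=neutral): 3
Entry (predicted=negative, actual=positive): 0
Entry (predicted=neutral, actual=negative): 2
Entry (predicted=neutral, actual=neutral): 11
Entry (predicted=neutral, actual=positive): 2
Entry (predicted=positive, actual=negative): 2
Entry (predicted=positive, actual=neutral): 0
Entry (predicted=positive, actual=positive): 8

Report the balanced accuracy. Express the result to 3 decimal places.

0.751

Balanced accuracy = mean of per-class recall.
  negative: recall = 8/12 = 0.6667
  neutral: recall = 11/14 = 0.7857
  positive: recall = 8/10 = 0.8000
Mean = (0.6667 + 0.7857 + 0.8000) / 3 = 0.751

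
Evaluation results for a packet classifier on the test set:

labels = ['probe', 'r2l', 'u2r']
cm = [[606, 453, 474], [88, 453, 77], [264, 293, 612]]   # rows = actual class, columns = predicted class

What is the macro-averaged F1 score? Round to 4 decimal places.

0.5033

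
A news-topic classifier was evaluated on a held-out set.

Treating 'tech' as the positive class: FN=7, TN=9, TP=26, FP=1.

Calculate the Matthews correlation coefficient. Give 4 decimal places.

0.6012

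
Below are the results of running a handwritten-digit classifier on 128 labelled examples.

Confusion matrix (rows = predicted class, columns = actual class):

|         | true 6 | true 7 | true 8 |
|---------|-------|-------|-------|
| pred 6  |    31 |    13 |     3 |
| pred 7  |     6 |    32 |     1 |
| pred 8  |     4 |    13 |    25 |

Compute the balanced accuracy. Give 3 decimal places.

Balanced accuracy = mean of per-class recall.
  6: recall = 31/41 = 0.7561
  7: recall = 32/58 = 0.5517
  8: recall = 25/29 = 0.8621
Mean = (0.7561 + 0.5517 + 0.8621) / 3 = 0.723

0.723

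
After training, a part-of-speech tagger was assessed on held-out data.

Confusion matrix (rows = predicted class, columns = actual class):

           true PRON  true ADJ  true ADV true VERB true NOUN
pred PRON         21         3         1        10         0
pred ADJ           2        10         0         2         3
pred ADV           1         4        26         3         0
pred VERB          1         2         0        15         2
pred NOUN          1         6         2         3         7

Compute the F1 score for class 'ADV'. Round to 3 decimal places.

0.825

One-vs-rest for 'ADV': TP = diagonal; FP = other classes predicted 'ADV'; FN = 'ADV' predicted as other.
F1 score = 2·TP/(2·TP+FP+FN).
ADV: TP=26, FP=1+4+3+0=8, FN=1+0+0+2=3 → 52/63 = 0.8254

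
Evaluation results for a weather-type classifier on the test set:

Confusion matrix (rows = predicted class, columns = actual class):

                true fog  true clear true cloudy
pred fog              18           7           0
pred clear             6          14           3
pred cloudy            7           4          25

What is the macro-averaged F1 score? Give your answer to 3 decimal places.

Per-class F1 score (2·TP/(2·TP+FP+FN)):
  fog: TP=18, FP=7+0=7, FN=6+7=13 → 36/56 = 0.6429
  clear: TP=14, FP=6+3=9, FN=7+4=11 → 28/48 = 0.5833
  cloudy: TP=25, FP=7+4=11, FN=0+3=3 → 50/64 = 0.7813
Macro-F1 score = mean = (0.6429 + 0.5833 + 0.7813) / 3 = 0.669

0.669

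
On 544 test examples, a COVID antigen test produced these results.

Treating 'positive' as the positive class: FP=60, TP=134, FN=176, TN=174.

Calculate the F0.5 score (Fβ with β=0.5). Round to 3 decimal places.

0.617

Fβ = (1+β²)·TP / ((1+β²)·TP + β²·FN + FP), with β²=1/4
= 1.25·134 / (1.25·134 + 0.25·176 + 60) = 0.617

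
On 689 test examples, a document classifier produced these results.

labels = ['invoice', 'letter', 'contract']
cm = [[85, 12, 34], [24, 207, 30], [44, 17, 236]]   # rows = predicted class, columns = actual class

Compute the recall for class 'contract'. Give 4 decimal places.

0.7867

Treat 'contract' as positive and all other classes as negative.
recall = TP/(TP+FN).
contract: TP=236, FN=34+30=64 → 236/300 = 0.78667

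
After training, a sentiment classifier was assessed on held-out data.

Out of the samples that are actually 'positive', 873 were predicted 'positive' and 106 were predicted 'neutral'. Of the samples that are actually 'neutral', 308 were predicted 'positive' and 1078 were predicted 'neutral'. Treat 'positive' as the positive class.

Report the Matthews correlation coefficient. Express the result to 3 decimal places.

0.660

MCC = (TP·TN − FP·FN) / √((TP+FP)(TP+FN)(TN+FP)(TN+FN))
Numerator = 873·1078 − 308·106 = 908446
Denominator = √(1181·979·1386·1184) = √1897350307776 = 1377443.3955
MCC = 908446 / 1377443.3955 = 0.660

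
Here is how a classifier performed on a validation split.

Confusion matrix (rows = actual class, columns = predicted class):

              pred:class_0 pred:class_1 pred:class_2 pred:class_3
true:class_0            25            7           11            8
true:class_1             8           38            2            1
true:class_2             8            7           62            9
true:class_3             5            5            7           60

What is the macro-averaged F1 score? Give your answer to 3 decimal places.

0.686

Per-class F1 score (2·TP/(2·TP+FP+FN)):
  class_0: TP=25, FP=8+8+5=21, FN=7+11+8=26 → 50/97 = 0.5155
  class_1: TP=38, FP=7+7+5=19, FN=8+2+1=11 → 76/106 = 0.7170
  class_2: TP=62, FP=11+2+7=20, FN=8+7+9=24 → 124/168 = 0.7381
  class_3: TP=60, FP=8+1+9=18, FN=5+5+7=17 → 120/155 = 0.7742
Macro-F1 score = mean = (0.5155 + 0.7170 + 0.7381 + 0.7742) / 4 = 0.686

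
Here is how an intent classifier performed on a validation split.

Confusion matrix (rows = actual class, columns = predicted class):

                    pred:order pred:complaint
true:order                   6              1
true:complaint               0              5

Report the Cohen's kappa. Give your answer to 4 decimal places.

0.8333

Observed agreement pₒ = trace/N = 11/12 = 0.91667
Expected agreement pₑ = Σ (rowᵢ·colᵢ)/N² = (7·6 + 5·6)/12² = 0.50000
κ = (pₒ − pₑ)/(1 − pₑ) = (0.91667 − 0.50000)/(1 − 0.50000) = 0.8333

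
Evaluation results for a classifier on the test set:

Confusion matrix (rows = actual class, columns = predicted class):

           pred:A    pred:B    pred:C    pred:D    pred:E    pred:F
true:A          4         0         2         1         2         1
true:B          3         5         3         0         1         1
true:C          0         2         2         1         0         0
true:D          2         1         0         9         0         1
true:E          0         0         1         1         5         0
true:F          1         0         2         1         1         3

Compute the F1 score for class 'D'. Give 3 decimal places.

0.692

One-vs-rest for 'D': TP = diagonal; FP = other classes predicted 'D'; FN = 'D' predicted as other.
F1 score = 2·TP/(2·TP+FP+FN).
D: TP=9, FP=1+0+1+1+1=4, FN=2+1+0+0+1=4 → 18/26 = 0.6923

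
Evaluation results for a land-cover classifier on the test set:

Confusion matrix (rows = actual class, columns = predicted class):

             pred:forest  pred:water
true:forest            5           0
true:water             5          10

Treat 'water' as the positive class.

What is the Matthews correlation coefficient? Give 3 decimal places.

0.577

MCC = (TP·TN − FP·FN) / √((TP+FP)(TP+FN)(TN+FP)(TN+FN))
Numerator = 10·5 − 0·5 = 50
Denominator = √(10·15·5·10) = √7500 = 86.6025
MCC = 50 / 86.6025 = 0.577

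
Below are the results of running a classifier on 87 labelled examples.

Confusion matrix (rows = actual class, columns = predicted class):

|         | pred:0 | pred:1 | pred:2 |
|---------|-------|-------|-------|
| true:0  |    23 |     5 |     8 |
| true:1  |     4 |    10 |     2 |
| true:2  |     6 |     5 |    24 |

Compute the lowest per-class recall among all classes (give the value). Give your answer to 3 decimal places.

Per-class recall (TP/(TP+FN)):
  0: TP=23, FN=5+8=13 → 23/36 = 0.6389
  1: TP=10, FN=4+2=6 → 10/16 = 0.6250
  2: TP=24, FN=6+5=11 → 24/35 = 0.6857
Lowest is class '1' with recall = 0.625.

0.625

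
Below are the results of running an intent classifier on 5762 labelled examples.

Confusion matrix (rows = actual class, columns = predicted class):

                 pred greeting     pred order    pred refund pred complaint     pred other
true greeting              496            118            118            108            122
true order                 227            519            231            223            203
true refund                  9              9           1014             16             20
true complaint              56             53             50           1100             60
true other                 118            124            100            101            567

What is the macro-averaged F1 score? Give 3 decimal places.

Per-class F1 score (2·TP/(2·TP+FP+FN)):
  greeting: TP=496, FP=227+9+56+118=410, FN=118+118+108+122=466 → 992/1868 = 0.5310
  order: TP=519, FP=118+9+53+124=304, FN=227+231+223+203=884 → 1038/2226 = 0.4663
  refund: TP=1014, FP=118+231+50+100=499, FN=9+9+16+20=54 → 2028/2581 = 0.7857
  complaint: TP=1100, FP=108+223+16+101=448, FN=56+53+50+60=219 → 2200/2867 = 0.7674
  other: TP=567, FP=122+203+20+60=405, FN=118+124+100+101=443 → 1134/1982 = 0.5721
Macro-F1 score = mean = (0.5310 + 0.4663 + 0.7857 + 0.7674 + 0.5721) / 5 = 0.625

0.625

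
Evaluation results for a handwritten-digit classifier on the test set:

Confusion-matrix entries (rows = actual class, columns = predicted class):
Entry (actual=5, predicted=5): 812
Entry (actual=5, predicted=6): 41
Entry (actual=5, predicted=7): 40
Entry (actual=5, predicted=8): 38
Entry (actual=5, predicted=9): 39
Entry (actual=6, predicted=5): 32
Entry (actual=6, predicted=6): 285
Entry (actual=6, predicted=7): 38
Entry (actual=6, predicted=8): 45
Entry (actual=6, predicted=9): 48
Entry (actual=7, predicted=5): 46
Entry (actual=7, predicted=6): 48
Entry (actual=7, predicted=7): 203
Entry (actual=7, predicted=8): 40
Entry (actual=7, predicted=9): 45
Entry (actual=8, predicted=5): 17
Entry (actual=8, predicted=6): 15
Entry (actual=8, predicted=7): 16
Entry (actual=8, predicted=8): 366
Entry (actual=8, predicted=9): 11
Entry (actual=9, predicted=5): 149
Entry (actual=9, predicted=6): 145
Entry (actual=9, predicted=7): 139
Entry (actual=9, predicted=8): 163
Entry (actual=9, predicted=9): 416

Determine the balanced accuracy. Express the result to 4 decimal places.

0.6554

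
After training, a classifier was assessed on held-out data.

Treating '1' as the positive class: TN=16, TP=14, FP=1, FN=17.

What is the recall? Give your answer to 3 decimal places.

0.452

Recall = TP/(TP+FN) = 14/(14+17) = 14/31 = 0.452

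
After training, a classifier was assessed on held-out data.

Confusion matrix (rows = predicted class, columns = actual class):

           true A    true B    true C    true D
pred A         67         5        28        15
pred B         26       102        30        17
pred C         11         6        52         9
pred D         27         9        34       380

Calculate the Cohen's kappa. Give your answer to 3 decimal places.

Observed agreement pₒ = trace/N = 601/818 = 0.7347
Expected agreement pₑ = Σ (rowᵢ·colᵢ)/N² = (131·115 + 122·175 + 144·78 + 421·450)/818² = 0.3543
κ = (pₒ − pₑ)/(1 − pₑ) = (0.7347 − 0.3543)/(1 − 0.3543) = 0.589

0.589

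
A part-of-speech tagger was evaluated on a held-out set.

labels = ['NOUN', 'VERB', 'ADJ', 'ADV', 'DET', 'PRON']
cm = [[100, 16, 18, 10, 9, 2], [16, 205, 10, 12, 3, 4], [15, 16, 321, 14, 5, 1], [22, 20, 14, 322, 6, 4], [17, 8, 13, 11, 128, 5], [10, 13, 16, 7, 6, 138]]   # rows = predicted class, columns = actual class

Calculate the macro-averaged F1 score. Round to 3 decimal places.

Per-class F1 score (2·TP/(2·TP+FP+FN)):
  NOUN: TP=100, FP=16+18+10+9+2=55, FN=16+15+22+17+10=80 → 200/335 = 0.5970
  VERB: TP=205, FP=16+10+12+3+4=45, FN=16+16+20+8+13=73 → 410/528 = 0.7765
  ADJ: TP=321, FP=15+16+14+5+1=51, FN=18+10+14+13+16=71 → 642/764 = 0.8403
  ADV: TP=322, FP=22+20+14+6+4=66, FN=10+12+14+11+7=54 → 644/764 = 0.8429
  DET: TP=128, FP=17+8+13+11+5=54, FN=9+3+5+6+6=29 → 256/339 = 0.7552
  PRON: TP=138, FP=10+13+16+7+6=52, FN=2+4+1+4+5=16 → 276/344 = 0.8023
Macro-F1 score = mean = (0.5970 + 0.7765 + 0.8403 + 0.8429 + 0.7552 + 0.8023) / 6 = 0.769

0.769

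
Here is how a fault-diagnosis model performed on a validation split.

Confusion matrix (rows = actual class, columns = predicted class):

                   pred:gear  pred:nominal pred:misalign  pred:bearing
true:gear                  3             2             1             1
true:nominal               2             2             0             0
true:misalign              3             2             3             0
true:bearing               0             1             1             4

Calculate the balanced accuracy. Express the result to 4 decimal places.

0.4926

Balanced accuracy = mean of per-class recall.
  gear: recall = 3/7 = 0.42857
  nominal: recall = 2/4 = 0.50000
  misalign: recall = 3/8 = 0.37500
  bearing: recall = 4/6 = 0.66667
Mean = (0.42857 + 0.50000 + 0.37500 + 0.66667) / 4 = 0.4926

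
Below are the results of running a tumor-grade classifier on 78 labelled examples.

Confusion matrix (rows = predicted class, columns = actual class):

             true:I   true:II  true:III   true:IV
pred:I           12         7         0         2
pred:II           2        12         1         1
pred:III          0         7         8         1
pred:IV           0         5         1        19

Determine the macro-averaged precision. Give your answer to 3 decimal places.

Per-class precision (TP/(TP+FP)):
  I: TP=12, FP=7+0+2=9 → 12/21 = 0.5714
  II: TP=12, FP=2+1+1=4 → 12/16 = 0.7500
  III: TP=8, FP=0+7+1=8 → 8/16 = 0.5000
  IV: TP=19, FP=0+5+1=6 → 19/25 = 0.7600
Macro-precision = mean = (0.5714 + 0.7500 + 0.5000 + 0.7600) / 4 = 0.645

0.645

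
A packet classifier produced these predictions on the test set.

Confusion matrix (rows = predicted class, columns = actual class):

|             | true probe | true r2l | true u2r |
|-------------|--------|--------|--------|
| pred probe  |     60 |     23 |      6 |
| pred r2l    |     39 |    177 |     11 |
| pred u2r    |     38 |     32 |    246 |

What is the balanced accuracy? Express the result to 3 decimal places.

0.712

Balanced accuracy = mean of per-class recall.
  probe: recall = 60/137 = 0.4380
  r2l: recall = 177/232 = 0.7629
  u2r: recall = 246/263 = 0.9354
Mean = (0.4380 + 0.7629 + 0.9354) / 3 = 0.712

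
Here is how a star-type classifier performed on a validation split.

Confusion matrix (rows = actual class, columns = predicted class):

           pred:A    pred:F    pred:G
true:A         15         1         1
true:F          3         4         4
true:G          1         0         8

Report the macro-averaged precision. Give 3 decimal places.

0.735

Per-class precision (TP/(TP+FP)):
  A: TP=15, FP=3+1=4 → 15/19 = 0.7895
  F: TP=4, FP=1+0=1 → 4/5 = 0.8000
  G: TP=8, FP=1+4=5 → 8/13 = 0.6154
Macro-precision = mean = (0.7895 + 0.8000 + 0.6154) / 3 = 0.735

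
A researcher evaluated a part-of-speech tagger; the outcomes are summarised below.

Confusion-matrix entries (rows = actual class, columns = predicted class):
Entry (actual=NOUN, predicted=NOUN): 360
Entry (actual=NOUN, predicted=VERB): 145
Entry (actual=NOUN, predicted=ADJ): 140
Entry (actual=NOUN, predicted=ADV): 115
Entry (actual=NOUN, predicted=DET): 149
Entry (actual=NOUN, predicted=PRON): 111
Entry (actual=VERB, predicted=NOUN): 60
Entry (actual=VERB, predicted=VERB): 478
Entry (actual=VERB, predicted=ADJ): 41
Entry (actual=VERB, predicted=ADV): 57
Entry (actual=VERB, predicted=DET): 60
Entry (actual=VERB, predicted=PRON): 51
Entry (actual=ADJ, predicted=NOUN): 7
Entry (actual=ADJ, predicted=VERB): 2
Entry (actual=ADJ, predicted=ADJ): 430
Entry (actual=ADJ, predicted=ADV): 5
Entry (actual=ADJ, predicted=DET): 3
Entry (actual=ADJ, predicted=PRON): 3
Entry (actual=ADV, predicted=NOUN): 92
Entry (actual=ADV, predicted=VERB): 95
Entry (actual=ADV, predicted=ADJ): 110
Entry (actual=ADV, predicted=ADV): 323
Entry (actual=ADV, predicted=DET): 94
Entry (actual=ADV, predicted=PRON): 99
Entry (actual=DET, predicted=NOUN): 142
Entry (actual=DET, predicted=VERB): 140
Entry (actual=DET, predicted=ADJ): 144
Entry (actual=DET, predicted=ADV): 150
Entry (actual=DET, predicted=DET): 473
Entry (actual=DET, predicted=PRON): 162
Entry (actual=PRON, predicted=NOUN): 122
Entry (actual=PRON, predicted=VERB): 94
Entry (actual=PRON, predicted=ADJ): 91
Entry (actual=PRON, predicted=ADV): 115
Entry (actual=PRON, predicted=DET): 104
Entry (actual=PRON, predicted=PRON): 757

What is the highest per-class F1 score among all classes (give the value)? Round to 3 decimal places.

Per-class F1 score (2·TP/(2·TP+FP+FN)):
  NOUN: TP=360, FP=60+7+92+142+122=423, FN=145+140+115+149+111=660 → 720/1803 = 0.3993
  VERB: TP=478, FP=145+2+95+140+94=476, FN=60+41+57+60+51=269 → 956/1701 = 0.5620
  ADJ: TP=430, FP=140+41+110+144+91=526, FN=7+2+5+3+3=20 → 860/1406 = 0.6117
  ADV: TP=323, FP=115+57+5+150+115=442, FN=92+95+110+94+99=490 → 646/1578 = 0.4094
  DET: TP=473, FP=149+60+3+94+104=410, FN=142+140+144+150+162=738 → 946/2094 = 0.4518
  PRON: TP=757, FP=111+51+3+99+162=426, FN=122+94+91+115+104=526 → 1514/2466 = 0.6139
Highest is class 'PRON' with F1 score = 0.614.

0.614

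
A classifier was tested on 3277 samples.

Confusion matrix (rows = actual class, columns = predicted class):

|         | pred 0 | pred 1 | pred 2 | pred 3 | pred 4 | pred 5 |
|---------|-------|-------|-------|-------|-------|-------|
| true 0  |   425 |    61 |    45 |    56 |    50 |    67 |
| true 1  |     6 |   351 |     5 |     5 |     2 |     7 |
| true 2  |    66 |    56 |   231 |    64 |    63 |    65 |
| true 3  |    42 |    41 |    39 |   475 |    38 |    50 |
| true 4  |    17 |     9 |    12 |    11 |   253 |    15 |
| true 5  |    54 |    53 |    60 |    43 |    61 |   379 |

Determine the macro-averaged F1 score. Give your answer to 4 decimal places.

0.6418

Per-class F1 score (2·TP/(2·TP+FP+FN)):
  0: TP=425, FP=6+66+42+17+54=185, FN=61+45+56+50+67=279 → 850/1314 = 0.64688
  1: TP=351, FP=61+56+41+9+53=220, FN=6+5+5+2+7=25 → 702/947 = 0.74129
  2: TP=231, FP=45+5+39+12+60=161, FN=66+56+64+63+65=314 → 462/937 = 0.49306
  3: TP=475, FP=56+5+64+11+43=179, FN=42+41+39+38+50=210 → 950/1339 = 0.70948
  4: TP=253, FP=50+2+63+38+61=214, FN=17+9+12+11+15=64 → 506/784 = 0.64541
  5: TP=379, FP=67+7+65+50+15=204, FN=54+53+60+43+61=271 → 758/1233 = 0.61476
Macro-F1 score = mean = (0.64688 + 0.74129 + 0.49306 + 0.70948 + 0.64541 + 0.61476) / 6 = 0.6418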